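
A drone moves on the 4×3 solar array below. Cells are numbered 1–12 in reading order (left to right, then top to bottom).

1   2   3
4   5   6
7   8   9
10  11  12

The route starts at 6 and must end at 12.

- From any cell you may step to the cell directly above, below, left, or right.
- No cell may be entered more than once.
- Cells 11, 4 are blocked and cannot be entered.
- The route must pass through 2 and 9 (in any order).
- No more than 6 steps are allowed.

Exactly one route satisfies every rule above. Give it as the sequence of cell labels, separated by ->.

6 -> 3 -> 2 -> 5 -> 8 -> 9 -> 12

The 6-move cap with required stops at 2, 9 leaves no slack for detours.
Route from 6: up 1 to 3, left 1 to 2, down 2 to 8, right 1 to 9, down 1 to 12 — 6 moves in all.
Check: all required cells visited; 6 ≤ 6 moves.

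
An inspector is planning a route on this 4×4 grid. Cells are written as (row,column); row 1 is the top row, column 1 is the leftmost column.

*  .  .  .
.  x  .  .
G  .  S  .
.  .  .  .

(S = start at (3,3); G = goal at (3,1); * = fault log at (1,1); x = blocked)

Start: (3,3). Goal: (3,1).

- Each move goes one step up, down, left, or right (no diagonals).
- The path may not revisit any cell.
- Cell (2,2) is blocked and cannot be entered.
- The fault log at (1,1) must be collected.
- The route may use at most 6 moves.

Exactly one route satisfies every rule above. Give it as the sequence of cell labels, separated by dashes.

The 6-move cap with required stops at (1,1) leaves no slack for detours.
Route from (3,3): 2× up (reaching (1,3)), 2× left (reaching (1,1)), 2× down (reaching (3,1)) — 6 moves in all.
Check: all required cells visited; 6 ≤ 6 moves.

(3,3) - (2,3) - (1,3) - (1,2) - (1,1) - (2,1) - (3,1)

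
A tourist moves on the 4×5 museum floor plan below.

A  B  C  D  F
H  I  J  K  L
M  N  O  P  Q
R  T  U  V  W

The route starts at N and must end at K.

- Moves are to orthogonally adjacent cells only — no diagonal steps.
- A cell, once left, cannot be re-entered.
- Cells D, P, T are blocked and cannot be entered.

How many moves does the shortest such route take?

The Manhattan distance from N to K is |3−2| + |2−4| = 3, so at least 3 moves are needed.
A route of 3 moves achieves this: N → I → J → K.
Since 3 matches the lower bound, it is optimal.

3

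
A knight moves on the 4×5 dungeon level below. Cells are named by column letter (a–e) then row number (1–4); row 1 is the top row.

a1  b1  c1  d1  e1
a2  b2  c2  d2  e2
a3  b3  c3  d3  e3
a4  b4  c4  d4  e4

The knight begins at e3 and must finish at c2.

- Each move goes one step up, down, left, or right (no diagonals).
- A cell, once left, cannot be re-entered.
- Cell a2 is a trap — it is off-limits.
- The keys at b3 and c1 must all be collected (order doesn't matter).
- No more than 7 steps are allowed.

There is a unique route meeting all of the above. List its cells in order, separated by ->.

Any route must reach b3 and c1 and still end at c2 within 7 moves, so the order of the required stops is forced.
Route from e3: left 3 to b3, up 2 to b1, right 1 to c1, down 1 to c2 — 7 moves in all.
Check: all required cells visited; 7 ≤ 7 moves.

e3 -> d3 -> c3 -> b3 -> b2 -> b1 -> c1 -> c2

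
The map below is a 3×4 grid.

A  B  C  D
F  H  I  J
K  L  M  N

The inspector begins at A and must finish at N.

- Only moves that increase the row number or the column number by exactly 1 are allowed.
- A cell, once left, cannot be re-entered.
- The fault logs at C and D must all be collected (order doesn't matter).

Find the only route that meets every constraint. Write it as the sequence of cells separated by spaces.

A B C D J N

Moves only go right or down, so the column and row indices never decrease.
Route from A: right 3 to D, down 2 to N — 5 moves in all.
Check: all required cells visited.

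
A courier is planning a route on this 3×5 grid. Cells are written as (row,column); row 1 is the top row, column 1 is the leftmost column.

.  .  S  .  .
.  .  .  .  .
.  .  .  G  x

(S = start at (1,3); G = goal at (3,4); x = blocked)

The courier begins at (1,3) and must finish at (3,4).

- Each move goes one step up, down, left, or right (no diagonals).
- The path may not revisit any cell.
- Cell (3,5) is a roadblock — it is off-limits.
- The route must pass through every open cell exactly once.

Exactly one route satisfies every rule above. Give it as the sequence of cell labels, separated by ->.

Need to visit all 14 open cells exactly once, starting at (1,3) and ending at (3,4).
Route from (1,3): 2× right (reaching (1,5)), down to (2,5), 3× left (reaching (2,2)), up to (1,2), left to (1,1), 2× down (reaching (3,1)), 3× right (reaching (3,4)) — 13 moves in all.
Check: all 14 open cells covered.

(1,3) -> (1,4) -> (1,5) -> (2,5) -> (2,4) -> (2,3) -> (2,2) -> (1,2) -> (1,1) -> (2,1) -> (3,1) -> (3,2) -> (3,3) -> (3,4)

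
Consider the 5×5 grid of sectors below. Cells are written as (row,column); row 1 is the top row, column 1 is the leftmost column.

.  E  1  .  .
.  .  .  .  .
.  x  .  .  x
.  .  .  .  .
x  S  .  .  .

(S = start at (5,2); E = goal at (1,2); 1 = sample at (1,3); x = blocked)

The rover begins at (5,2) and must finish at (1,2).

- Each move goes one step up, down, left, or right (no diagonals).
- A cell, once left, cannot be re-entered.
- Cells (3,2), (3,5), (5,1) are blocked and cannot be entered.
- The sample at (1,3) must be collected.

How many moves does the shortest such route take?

6

Any route passes through (1,3) somewhere between (5,2) and (1,2). Summing Manhattan distances along the two legs ((5,2) → (1,3) → (1,2)) gives a lower bound of 5 + 1 = 6 moves.
A route of 6 moves achieves this: (5,2) → (4,2) → (4,3) → (3,3) → (2,3) → (1,3) → (1,2).
Since 6 matches the lower bound, it is optimal.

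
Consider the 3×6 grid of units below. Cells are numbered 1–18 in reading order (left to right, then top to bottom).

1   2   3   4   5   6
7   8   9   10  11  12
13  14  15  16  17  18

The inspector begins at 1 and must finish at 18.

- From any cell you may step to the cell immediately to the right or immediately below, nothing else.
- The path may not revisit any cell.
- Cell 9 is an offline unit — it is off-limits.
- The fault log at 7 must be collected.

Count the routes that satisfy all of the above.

A right/down-only route from 1 to 18 makes exactly 2 down-moves and 5 right-moves in some order.
With no other constraints that would be C(7,2) = 21 routes.
Split at 7 and multiply the segment counts (each segment already excludes blocked cells): 1→7: 1; 7→18: 2; product = 2.
That gives 2 routes.

2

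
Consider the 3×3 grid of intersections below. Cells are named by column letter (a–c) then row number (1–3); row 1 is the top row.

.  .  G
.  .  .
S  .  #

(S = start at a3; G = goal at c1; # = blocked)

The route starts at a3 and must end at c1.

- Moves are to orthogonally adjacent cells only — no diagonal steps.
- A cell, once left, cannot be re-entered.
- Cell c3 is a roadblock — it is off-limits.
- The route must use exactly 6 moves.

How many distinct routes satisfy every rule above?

Need simple routes of exactly 6 moves from a3 to c1 (Manhattan distance 4, so 1 moves are spent on a detour and 1 undoing it).
Enumerating: a3 a2 a1 b1 b2 c2 c1 | a3 b3 b2 a2 a1 b1 c1.
That gives 2 routes.

2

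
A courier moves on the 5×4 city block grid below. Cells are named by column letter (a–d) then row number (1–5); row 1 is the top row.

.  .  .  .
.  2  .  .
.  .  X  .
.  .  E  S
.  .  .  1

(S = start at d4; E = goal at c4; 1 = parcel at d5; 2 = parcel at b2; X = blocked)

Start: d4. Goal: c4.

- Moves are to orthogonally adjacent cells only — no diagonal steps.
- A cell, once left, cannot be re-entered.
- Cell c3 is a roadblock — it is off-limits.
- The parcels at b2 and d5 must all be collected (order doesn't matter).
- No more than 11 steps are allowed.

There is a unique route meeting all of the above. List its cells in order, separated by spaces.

d4 d5 c5 b5 a5 a4 a3 a2 b2 b3 b4 c4

The budget equals the shortest possible length, so every move has to be on a shortest route through the required cells.
Route from d4: down to d5, 3× left (reaching a5), 3× up (reaching a2), right to b2, 2× down (reaching b4), right to c4 — 11 moves in all.
Check: all required cells visited; 11 ≤ 11 moves.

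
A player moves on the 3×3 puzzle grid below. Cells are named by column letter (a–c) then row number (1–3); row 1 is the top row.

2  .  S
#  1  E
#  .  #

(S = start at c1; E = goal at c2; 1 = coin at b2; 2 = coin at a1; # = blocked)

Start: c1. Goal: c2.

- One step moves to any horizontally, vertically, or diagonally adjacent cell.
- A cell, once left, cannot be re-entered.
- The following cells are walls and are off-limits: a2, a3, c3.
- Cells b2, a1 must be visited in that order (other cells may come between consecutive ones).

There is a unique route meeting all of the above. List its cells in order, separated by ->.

The waypoints must appear in the order b2, a1, with no cell reused.
Route from c1: down-left 1 to b2, up-left 1 to a1, right 1 to b1, down-right 1 to c2 — 4 moves in all.
Check: order respected (1 at step 1, 2 at step 2).

c1 -> b2 -> a1 -> b1 -> c2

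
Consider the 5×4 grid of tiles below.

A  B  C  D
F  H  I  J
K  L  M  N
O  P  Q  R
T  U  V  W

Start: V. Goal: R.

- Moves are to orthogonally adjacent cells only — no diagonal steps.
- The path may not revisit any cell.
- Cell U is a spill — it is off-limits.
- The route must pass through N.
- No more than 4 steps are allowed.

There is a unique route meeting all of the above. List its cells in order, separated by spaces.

V Q M N R

The budget equals the shortest possible length, so every move has to be on a shortest route through the required cells.
Route from V: 2× up (reaching M), right to N, down to R — 4 moves in all.
Check: all required cells visited; 4 ≤ 4 moves.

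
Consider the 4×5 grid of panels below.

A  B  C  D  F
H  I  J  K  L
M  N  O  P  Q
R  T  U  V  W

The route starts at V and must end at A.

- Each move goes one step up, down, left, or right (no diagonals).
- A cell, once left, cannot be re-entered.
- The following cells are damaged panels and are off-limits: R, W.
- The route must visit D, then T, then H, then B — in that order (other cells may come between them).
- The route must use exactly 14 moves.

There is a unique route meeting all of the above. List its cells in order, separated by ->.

The waypoints must appear in the order D, T, H, B, with no cell reused.
Route from V: up 3 to D, left 1 to C, down 3 to U, left 1 to T, up 1 to N, left 1 to M, up 1 to H, right 1 to I, up 1 to B, left 1 to A — 14 moves in all.
Check: order respected (D at step 3, T at step 8, H at step 11, B at step 13); 14 moves as required.

V -> P -> K -> D -> C -> J -> O -> U -> T -> N -> M -> H -> I -> B -> A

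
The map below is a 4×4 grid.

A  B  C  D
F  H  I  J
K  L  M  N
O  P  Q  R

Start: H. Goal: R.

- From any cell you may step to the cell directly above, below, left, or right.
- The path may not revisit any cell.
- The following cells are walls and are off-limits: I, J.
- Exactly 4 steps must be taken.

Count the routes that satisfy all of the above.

3

Need simple routes of exactly 4 moves from H to R (Manhattan distance 4, so 0 moves are spent on a detour and 0 undoing it).
Enumerating: H L P Q R | H L M Q R | H L M N R.
That gives 3 routes.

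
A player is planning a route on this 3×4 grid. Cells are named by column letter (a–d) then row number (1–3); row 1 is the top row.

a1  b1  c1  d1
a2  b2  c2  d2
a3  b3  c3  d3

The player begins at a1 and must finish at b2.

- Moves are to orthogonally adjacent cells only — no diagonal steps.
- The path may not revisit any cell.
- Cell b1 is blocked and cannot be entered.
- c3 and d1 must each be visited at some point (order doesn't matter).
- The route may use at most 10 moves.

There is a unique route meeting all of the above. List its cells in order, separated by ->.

a1 -> a2 -> a3 -> b3 -> c3 -> d3 -> d2 -> d1 -> c1 -> c2 -> b2

The 10-move cap with required stops at c3, d1 leaves no slack for detours.
Route from a1: 2× down (reaching a3), 3× right (reaching d3), 2× up (reaching d1), left to c1, down to c2, left to b2 — 10 moves in all.
Check: all required cells visited; 10 ≤ 10 moves.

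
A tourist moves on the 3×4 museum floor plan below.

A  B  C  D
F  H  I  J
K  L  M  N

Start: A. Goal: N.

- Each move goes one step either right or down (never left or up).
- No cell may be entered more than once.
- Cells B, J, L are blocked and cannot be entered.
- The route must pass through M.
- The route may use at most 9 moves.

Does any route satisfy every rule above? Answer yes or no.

yes

One route that works: A → F → H → I → M → N.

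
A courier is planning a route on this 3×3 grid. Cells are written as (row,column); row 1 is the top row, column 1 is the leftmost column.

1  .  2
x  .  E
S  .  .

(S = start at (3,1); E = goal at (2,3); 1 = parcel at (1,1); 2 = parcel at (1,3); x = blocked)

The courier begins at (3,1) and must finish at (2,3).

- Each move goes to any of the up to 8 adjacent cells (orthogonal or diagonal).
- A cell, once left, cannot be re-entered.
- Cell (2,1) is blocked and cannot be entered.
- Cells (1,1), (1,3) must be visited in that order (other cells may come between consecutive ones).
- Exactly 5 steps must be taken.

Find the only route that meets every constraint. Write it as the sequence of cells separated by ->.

The waypoints must appear in the order (1,1), (1,3), with no cell reused.
Route from (3,1): up-right to (2,2), up-left to (1,1), 2× right (reaching (1,3)), down to (2,3) — 5 moves in all.
Check: order respected (1 at step 2, 2 at step 4); 5 moves as required.

(3,1) -> (2,2) -> (1,1) -> (1,2) -> (1,3) -> (2,3)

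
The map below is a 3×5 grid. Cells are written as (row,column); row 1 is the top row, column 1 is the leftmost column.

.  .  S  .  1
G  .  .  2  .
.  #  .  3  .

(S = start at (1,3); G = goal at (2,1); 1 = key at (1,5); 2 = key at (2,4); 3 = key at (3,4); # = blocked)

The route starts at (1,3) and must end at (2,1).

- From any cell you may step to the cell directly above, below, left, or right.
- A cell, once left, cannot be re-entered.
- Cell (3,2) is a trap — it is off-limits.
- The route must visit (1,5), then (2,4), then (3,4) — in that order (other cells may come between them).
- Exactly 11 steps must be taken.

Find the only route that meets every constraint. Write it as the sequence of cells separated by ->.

The waypoints must appear in the order (1,5), (2,4), (3,4), with no cell reused.
Route from (1,3): 2× right (reaching (1,5)), down to (2,5), left to (2,4), down to (3,4), left to (3,3), up to (2,3), left to (2,2), up to (1,2), left to (1,1), down to (2,1) — 11 moves in all.
Check: order respected (1 at step 2, 2 at step 4, 3 at step 5); 11 moves as required.

(1,3) -> (1,4) -> (1,5) -> (2,5) -> (2,4) -> (3,4) -> (3,3) -> (2,3) -> (2,2) -> (1,2) -> (1,1) -> (2,1)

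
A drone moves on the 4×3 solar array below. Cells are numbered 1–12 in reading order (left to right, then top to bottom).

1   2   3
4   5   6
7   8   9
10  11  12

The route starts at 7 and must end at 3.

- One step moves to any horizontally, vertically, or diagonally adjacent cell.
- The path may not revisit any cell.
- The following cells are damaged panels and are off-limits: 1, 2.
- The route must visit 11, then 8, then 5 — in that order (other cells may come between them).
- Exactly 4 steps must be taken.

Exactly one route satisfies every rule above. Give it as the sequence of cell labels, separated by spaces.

The waypoints must appear in the order 11, 8, 5, with no cell reused.
Route from 7: down-right to 11, 2× up (reaching 5), up-right to 3 — 4 moves in all.
Check: order respected (11 at step 1, 8 at step 2, 5 at step 3); 4 moves as required.

7 11 8 5 3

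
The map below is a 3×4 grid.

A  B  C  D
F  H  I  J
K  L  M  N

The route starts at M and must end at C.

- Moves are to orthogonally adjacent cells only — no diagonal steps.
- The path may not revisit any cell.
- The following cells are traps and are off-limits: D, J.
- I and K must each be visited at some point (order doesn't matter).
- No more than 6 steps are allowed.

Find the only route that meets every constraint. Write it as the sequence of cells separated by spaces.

M L K F H I C

Any route must reach I and K and still end at C within 6 moves, so the order of the required stops is forced.
Route from M: left 2 to K, up 1 to F, right 2 to I, up 1 to C — 6 moves in all.
Check: all required cells visited; 6 ≤ 6 moves.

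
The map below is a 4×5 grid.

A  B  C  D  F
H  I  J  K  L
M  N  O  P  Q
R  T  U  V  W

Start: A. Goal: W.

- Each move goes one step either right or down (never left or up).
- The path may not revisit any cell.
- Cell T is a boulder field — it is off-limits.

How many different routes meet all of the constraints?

A right/down-only route from A to W makes exactly 3 down-moves and 4 right-moves in some order.
With no other constraints that would be C(7,3) = 35 routes.
Subtract routes through each blocked cell (inclusion–exclusion for overlaps): − through T: 4 → 31.
That gives 31 routes.

31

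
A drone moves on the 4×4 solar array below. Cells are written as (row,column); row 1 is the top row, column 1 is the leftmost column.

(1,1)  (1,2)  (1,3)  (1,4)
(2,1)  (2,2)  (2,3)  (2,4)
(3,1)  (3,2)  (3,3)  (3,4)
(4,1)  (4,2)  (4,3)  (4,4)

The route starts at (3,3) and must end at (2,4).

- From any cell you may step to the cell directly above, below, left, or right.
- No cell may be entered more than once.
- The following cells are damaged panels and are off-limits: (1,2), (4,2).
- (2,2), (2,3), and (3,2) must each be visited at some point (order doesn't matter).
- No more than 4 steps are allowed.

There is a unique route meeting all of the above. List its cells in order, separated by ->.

The 4-move cap with required stops at (2,2), (2,3), (3,2) leaves no slack for detours.
Route from (3,3): left to (3,2), up to (2,2), 2× right (reaching (2,4)) — 4 moves in all.
Check: all required cells visited; 4 ≤ 4 moves.

(3,3) -> (3,2) -> (2,2) -> (2,3) -> (2,4)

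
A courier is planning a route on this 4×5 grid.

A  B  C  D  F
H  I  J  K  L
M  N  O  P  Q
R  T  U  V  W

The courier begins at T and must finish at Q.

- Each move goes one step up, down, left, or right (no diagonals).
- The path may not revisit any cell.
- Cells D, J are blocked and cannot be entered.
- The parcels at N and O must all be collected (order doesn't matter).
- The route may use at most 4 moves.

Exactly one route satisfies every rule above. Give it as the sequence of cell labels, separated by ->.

The budget equals the shortest possible length, so every move has to be on a shortest route through the required cells.
Route from T: up 1 to N, right 3 to Q — 4 moves in all.
Check: all required cells visited; 4 ≤ 4 moves.

T -> N -> O -> P -> Q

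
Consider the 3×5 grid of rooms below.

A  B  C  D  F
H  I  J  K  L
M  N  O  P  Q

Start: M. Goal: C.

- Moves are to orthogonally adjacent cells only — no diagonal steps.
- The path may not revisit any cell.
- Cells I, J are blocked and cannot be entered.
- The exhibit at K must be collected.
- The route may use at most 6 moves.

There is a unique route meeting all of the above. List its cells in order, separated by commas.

Any route must reach K and still end at C within 6 moves, so the order of the required stops is forced.
Route from M: 3× right (reaching P), 2× up (reaching D), left to C — 6 moves in all.
Check: all required cells visited; 6 ≤ 6 moves.

M, N, O, P, K, D, C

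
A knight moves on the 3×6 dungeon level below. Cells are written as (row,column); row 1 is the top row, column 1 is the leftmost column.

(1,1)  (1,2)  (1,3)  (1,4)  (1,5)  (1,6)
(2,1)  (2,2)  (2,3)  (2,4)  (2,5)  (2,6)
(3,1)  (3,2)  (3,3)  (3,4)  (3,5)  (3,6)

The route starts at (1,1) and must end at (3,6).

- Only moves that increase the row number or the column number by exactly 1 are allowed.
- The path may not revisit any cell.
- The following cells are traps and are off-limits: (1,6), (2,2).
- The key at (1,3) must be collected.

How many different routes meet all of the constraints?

9

A right/down-only route from (1,1) to (3,6) makes exactly 2 down-moves and 5 right-moves in some order.
With no other constraints that would be C(7,2) = 21 routes.
Split at (1,3) and multiply the segment counts (each segment already excludes blocked cells): (1,1)→(1,3): 1; (1,3)→(3,6): 9; product = 9.
That gives 9 routes.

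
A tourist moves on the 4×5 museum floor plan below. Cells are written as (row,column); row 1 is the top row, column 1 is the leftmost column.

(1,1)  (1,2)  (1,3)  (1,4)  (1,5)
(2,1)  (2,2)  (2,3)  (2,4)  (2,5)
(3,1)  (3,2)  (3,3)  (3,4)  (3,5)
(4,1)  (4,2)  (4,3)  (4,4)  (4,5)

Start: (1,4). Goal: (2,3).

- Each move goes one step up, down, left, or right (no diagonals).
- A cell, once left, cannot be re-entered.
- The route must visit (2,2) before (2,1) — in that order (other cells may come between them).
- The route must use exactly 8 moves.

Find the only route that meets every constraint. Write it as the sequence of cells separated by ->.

(1,4) -> (1,3) -> (1,2) -> (2,2) -> (2,1) -> (3,1) -> (3,2) -> (3,3) -> (2,3)

The waypoints must appear in the order (2,2), (2,1), with no cell reused.
Route from (1,4): 2× left (reaching (1,2)), down to (2,2), left to (2,1), down to (3,1), 2× right (reaching (3,3)), up to (2,3) — 8 moves in all.
Check: order respected ((2,2) at step 3, (2,1) at step 4); 8 moves as required.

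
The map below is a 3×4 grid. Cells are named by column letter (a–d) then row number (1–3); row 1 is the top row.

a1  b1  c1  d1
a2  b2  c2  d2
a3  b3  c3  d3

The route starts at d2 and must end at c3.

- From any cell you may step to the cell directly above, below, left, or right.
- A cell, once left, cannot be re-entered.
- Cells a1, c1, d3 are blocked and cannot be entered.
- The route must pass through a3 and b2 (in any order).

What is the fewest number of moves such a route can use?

6

Any route passes through a3 and b2 in some order between d2 and c3. Summing Manhattan distances along each leg and taking the cheapest ordering (d2 → b2 → a3 → c3) gives a lower bound of 2 + 2 + 2 = 6 moves.
A route of 6 moves achieves this: d2 → c2 → b2 → a2 → a3 → b3 → c3.
Since 6 matches the lower bound, it is optimal.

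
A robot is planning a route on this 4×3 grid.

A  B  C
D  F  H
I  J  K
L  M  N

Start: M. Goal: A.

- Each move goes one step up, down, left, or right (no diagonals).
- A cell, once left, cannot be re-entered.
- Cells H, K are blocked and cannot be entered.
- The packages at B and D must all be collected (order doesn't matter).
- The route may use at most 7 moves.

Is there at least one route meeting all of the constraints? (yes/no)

One route that works: M → J → I → D → F → B → A.

yes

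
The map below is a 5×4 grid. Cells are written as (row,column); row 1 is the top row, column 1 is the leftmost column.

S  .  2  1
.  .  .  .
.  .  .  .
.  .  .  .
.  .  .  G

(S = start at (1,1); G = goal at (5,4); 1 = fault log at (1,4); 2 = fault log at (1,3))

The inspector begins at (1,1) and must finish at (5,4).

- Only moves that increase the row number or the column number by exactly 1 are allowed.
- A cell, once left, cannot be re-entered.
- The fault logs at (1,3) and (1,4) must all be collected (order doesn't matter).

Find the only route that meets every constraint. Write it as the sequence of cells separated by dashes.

Moves only go right or down, so the column and row indices never decrease.
Route from (1,1): right 3 to (1,4), down 4 to (5,4) — 7 moves in all.
Check: all required cells visited.

(1,1) - (1,2) - (1,3) - (1,4) - (2,4) - (3,4) - (4,4) - (5,4)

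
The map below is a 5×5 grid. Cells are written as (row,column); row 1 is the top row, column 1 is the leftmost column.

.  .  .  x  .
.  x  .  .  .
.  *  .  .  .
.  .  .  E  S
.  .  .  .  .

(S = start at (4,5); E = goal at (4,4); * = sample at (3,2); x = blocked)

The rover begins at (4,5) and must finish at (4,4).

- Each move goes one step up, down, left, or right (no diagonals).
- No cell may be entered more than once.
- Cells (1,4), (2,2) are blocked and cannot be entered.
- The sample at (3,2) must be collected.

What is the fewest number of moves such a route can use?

Any route passes through (3,2) somewhere between (4,5) and (4,4). Summing Manhattan distances along the two legs ((4,5) → (3,2) → (4,4)) gives a lower bound of 4 + 3 = 7 moves.
A route of 7 moves achieves this: (4,5) → (3,5) → (3,4) → (3,3) → (3,2) → (4,2) → (4,3) → (4,4).
Since 7 matches the lower bound, it is optimal.

7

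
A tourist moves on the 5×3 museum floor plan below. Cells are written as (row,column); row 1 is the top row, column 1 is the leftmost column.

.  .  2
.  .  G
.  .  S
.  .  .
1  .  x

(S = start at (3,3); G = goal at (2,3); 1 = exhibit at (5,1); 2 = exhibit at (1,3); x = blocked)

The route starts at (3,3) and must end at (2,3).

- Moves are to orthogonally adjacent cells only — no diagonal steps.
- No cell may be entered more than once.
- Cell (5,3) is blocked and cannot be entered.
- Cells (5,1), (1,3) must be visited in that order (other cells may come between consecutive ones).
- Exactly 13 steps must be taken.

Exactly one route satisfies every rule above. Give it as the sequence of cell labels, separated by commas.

The waypoints must appear in the order (5,1), (1,3), with no cell reused.
Route from (3,3): down 1 to (4,3), left 1 to (4,2), down 1 to (5,2), left 1 to (5,1), up 2 to (3,1), right 1 to (3,2), up 1 to (2,2), left 1 to (2,1), up 1 to (1,1), right 2 to (1,3), down 1 to (2,3) — 13 moves in all.
Check: order respected (1 at step 4, 2 at step 12); 13 moves as required.

(3,3), (4,3), (4,2), (5,2), (5,1), (4,1), (3,1), (3,2), (2,2), (2,1), (1,1), (1,2), (1,3), (2,3)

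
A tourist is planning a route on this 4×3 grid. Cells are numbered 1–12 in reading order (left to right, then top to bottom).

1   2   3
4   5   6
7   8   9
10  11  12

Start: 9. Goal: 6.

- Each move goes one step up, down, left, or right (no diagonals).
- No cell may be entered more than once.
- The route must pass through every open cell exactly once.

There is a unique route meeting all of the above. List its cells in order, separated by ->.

Need to visit all 12 open cells exactly once, starting at 9 and ending at 6.
Route from 9: down 1 to 12, left 2 to 10, up 1 to 7, right 1 to 8, up 1 to 5, left 1 to 4, up 1 to 1, right 2 to 3, down 1 to 6 — 11 moves in all.
Check: all 12 open cells covered.

9 -> 12 -> 11 -> 10 -> 7 -> 8 -> 5 -> 4 -> 1 -> 2 -> 3 -> 6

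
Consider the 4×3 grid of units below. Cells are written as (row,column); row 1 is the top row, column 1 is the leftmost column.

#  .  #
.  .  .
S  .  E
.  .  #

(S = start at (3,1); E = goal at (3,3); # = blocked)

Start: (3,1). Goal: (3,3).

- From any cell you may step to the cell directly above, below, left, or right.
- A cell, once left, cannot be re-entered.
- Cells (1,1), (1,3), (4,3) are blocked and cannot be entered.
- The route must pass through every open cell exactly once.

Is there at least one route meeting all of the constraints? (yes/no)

no

Cell (1,2) has only one open neighbour but is neither the start nor the goal, so a Hamiltonian route would have to both enter and leave it through the same neighbour — impossible without revisiting.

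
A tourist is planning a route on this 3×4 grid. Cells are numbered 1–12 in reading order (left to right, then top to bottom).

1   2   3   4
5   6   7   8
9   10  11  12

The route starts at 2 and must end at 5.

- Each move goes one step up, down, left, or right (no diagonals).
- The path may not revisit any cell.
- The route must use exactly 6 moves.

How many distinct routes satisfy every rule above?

Need simple routes of exactly 6 moves from 2 to 5 (Manhattan distance 2, so 2 moves are spent on a detour and 2 undoing it).
Enumerating: 2 6 7 11 10 9 5 | 2 3 7 11 10 6 5 | 2 3 7 11 10 9 5 | 2 3 7 6 10 9 5 | 2 3 4 8 7 6 5.
That gives 5 routes.

5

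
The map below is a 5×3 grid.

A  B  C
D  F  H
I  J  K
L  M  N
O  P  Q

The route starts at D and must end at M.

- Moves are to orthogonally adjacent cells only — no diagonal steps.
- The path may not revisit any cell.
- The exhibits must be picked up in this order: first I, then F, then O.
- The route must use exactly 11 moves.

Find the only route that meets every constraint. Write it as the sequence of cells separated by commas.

D, I, J, F, H, K, N, Q, P, O, L, M

The waypoints must appear in the order I, F, O, with no cell reused.
Route from D: down to I, right to J, up to F, right to H, 3× down (reaching Q), 2× left (reaching O), up to L, right to M — 11 moves in all.
Check: order respected (I at step 1, F at step 3, O at step 9); 11 moves as required.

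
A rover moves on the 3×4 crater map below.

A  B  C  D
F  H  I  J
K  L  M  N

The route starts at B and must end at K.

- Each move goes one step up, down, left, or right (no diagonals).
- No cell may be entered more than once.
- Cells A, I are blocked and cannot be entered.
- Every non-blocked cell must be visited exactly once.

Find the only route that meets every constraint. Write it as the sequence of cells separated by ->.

Need to visit all 10 open cells exactly once, starting at B and ending at K.
Cell J has only two open neighbours (D and N), so the path must pass straight through it: one of those is the cell it's entered from and the other is where it exits.
Route from B: right 2 to D, down 2 to N, left 2 to L, up 1 to H, left 1 to F, down 1 to K — 9 moves in all.
Check: all 10 open cells covered.

B -> C -> D -> J -> N -> M -> L -> H -> F -> K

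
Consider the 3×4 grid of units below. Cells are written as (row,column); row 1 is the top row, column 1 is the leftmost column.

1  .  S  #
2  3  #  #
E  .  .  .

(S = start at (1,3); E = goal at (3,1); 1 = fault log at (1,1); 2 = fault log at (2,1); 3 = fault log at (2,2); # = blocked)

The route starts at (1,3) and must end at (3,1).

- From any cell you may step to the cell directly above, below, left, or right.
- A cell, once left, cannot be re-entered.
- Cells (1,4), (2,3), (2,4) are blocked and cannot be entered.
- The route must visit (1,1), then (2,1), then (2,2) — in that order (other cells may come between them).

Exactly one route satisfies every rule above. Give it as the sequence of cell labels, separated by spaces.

(1,3) (1,2) (1,1) (2,1) (2,2) (3,2) (3,1)

The waypoints must appear in the order (1,1), (2,1), (2,2), with no cell reused.
Route from (1,3): left 2 to (1,1), down 1 to (2,1), right 1 to (2,2), down 1 to (3,2), left 1 to (3,1) — 6 moves in all.
Check: order respected (1 at step 2, 2 at step 3, 3 at step 4).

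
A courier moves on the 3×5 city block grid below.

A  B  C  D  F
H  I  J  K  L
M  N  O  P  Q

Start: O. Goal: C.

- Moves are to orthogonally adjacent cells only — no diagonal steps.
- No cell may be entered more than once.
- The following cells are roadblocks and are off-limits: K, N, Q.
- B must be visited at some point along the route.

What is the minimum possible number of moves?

4

Any route passes through B somewhere between O and C. Summing Manhattan distances along the two legs (O → B → C) gives a lower bound of 3 + 1 = 4 moves.
A route of 4 moves achieves this: O → J → I → B → C.
Since 4 matches the lower bound, it is optimal.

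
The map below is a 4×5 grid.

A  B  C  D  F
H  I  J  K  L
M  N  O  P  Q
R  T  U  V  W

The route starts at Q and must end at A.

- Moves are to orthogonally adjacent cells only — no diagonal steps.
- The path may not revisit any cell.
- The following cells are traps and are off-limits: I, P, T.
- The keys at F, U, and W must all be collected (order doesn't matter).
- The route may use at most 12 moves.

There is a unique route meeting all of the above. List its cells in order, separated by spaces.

Any route must reach F, U, and W and still end at A within 12 moves, so the order of the required stops is forced.
Route from Q: down 1 to W, left 2 to U, up 2 to J, right 2 to L, up 1 to F, left 4 to A — 12 moves in all.
Check: all required cells visited; 12 ≤ 12 moves.

Q W V U O J K L F D C B A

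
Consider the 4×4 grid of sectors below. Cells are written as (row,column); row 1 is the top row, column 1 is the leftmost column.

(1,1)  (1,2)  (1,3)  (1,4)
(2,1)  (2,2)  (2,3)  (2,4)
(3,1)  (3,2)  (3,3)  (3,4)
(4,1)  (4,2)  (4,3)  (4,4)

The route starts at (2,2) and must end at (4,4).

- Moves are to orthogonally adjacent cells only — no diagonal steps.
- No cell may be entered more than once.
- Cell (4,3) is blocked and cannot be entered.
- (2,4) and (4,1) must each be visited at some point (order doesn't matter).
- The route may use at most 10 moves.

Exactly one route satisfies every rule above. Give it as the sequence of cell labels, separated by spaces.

(2,2) (2,1) (3,1) (4,1) (4,2) (3,2) (3,3) (2,3) (2,4) (3,4) (4,4)

Any route must reach (2,4) and (4,1) and still end at (4,4) within 10 moves, so the order of the required stops is forced.
Route from (2,2): left 1 to (2,1), down 2 to (4,1), right 1 to (4,2), up 1 to (3,2), right 1 to (3,3), up 1 to (2,3), right 1 to (2,4), down 2 to (4,4) — 10 moves in all.
Check: all required cells visited; 10 ≤ 10 moves.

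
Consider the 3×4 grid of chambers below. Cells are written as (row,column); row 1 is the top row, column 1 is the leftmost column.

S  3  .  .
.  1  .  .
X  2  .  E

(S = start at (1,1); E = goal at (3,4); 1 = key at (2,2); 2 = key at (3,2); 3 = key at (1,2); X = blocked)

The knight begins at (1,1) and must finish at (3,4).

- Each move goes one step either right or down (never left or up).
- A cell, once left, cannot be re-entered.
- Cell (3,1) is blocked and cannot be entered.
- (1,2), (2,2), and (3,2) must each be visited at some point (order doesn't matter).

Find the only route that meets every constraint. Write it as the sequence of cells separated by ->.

Moves only go right or down, so the column and row indices never decrease.
Route from (1,1): right to (1,2), 2× down (reaching (3,2)), 2× right (reaching (3,4)) — 5 moves in all.
Check: all required cells visited.

(1,1) -> (1,2) -> (2,2) -> (3,2) -> (3,3) -> (3,4)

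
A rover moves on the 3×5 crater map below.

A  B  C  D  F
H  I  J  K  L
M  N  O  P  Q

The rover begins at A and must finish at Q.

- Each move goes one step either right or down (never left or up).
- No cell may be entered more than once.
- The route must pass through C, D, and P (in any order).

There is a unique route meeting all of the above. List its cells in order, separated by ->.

A -> B -> C -> D -> K -> P -> Q

Moves only go right or down, so the column and row indices never decrease.
Route from A: 3× right (reaching D), 2× down (reaching P), right to Q — 6 moves in all.
Check: all required cells visited.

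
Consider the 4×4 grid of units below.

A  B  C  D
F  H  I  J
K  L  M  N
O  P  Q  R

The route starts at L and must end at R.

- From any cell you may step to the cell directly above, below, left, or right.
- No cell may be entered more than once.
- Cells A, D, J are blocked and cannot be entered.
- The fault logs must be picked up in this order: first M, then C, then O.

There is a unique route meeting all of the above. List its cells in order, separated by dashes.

L - M - I - C - B - H - F - K - O - P - Q - R

The waypoints must appear in the order M, C, O, with no cell reused.
Route from L: right 1 to M, up 2 to C, left 1 to B, down 1 to H, left 1 to F, down 2 to O, right 3 to R — 11 moves in all.
Check: order respected (M at step 1, C at step 3, O at step 8).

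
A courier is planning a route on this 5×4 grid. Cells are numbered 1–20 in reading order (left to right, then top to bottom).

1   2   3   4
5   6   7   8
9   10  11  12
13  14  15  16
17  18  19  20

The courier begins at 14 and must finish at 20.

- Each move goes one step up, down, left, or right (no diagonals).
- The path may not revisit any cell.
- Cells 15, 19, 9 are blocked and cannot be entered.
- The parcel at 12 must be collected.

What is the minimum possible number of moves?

5

Any route passes through 12 somewhere between 14 and 20. Summing Manhattan distances along the two legs (14 → 12 → 20) gives a lower bound of 3 + 2 = 5 moves.
A route of 5 moves achieves this: 14 → 10 → 11 → 12 → 16 → 20.
Since 5 matches the lower bound, it is optimal.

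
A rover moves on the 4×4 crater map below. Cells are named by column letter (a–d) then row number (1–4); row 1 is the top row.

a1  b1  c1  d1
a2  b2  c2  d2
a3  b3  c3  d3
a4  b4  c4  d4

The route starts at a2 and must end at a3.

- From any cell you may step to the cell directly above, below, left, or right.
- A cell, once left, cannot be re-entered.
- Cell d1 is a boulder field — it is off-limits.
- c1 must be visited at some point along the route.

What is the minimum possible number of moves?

7

Any route passes through c1 somewhere between a2 and a3. Summing Manhattan distances along the two legs (a2 → c1 → a3) gives a lower bound of 3 + 4 = 7 moves.
A route of 7 moves achieves this: a2 → a1 → b1 → c1 → c2 → c3 → b3 → a3.
Since 7 matches the lower bound, it is optimal.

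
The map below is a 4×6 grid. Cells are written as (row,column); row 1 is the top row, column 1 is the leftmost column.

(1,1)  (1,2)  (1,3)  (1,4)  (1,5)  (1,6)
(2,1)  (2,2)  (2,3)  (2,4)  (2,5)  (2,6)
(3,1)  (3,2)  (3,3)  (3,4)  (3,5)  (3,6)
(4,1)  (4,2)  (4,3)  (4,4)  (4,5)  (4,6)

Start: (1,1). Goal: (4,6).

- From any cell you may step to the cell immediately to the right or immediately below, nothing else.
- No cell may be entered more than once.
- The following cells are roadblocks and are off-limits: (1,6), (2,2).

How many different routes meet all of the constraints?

A right/down-only route from (1,1) to (4,6) makes exactly 3 down-moves and 5 right-moves in some order.
With no other constraints that would be C(8,3) = 56 routes.
Subtract routes through each blocked cell (inclusion–exclusion for overlaps): − through (1,6): 1 − through (2,2): 30 → 25.
That gives 25 routes.

25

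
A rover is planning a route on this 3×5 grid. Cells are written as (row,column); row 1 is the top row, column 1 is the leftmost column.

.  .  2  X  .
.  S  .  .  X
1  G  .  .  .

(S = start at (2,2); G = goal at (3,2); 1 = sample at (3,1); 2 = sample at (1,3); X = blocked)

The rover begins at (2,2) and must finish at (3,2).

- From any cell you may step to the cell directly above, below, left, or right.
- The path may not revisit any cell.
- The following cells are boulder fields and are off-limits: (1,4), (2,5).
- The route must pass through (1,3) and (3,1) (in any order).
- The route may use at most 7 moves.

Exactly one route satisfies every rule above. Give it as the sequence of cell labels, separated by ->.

(2,2) -> (2,3) -> (1,3) -> (1,2) -> (1,1) -> (2,1) -> (3,1) -> (3,2)

Any route must reach (1,3) and (3,1) and still end at (3,2) within 7 moves, so the order of the required stops is forced.
Route from (2,2): right to (2,3), up to (1,3), 2× left (reaching (1,1)), 2× down (reaching (3,1)), right to (3,2) — 7 moves in all.
Check: all required cells visited; 7 ≤ 7 moves.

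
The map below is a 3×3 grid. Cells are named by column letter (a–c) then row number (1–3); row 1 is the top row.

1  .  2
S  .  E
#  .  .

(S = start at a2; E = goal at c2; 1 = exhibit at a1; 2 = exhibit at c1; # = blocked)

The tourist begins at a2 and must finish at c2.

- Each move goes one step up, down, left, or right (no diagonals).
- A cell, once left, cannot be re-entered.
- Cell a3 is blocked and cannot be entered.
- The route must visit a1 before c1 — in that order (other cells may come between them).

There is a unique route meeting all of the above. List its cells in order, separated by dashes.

a2 - a1 - b1 - c1 - c2

The waypoints must appear in the order a1, c1, with no cell reused.
Route from a2: up 1 to a1, right 2 to c1, down 1 to c2 — 4 moves in all.
Check: order respected (1 at step 1, 2 at step 3).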